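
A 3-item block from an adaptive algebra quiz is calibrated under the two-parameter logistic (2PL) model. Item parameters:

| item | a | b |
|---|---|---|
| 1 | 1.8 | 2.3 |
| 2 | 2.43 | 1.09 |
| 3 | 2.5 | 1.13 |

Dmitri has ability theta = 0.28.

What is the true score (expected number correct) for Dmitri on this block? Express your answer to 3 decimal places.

P(theta) = 1 / (1 + exp(−a(theta − b)))
P_1 = 1/(1+e^{3.6360}) = 0.0257
P_2 = 1/(1+e^{1.9683}) = 0.1226
P_3 = 1/(1+e^{2.1250}) = 0.1067
E[score] = 0.0257 + 0.1226 + 0.1067 = 0.2549

0.255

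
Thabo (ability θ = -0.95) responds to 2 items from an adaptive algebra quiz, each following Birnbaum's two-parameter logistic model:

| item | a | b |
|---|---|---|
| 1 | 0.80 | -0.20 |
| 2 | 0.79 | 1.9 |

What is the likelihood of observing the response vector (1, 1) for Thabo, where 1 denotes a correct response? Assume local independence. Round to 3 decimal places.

0.034

P(θ) = 1 / (1 + exp(−a(θ − b)))
P_1 = 1/(1+e^{0.6000}) = 0.3543
P_2 = 1/(1+e^{2.2515}) = 0.0952
L = P_1 × P_2 = 0.3543 × 0.0952 = 0.03374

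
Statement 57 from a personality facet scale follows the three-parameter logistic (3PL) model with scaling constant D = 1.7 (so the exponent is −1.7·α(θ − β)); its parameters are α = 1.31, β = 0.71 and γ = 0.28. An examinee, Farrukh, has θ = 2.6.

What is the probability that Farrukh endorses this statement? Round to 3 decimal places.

0.989

P(θ) = γ + (1 − γ) · 1 / (1 + exp(−D·α(θ − β)))
Exponent: 1.7 × 1.31 × (2.6 − 0.71) = 4.2090
1/(1 + e^{-4.2090}) = 0.9854
P = 0.28 + 0.72 × 0.9854 = 0.9895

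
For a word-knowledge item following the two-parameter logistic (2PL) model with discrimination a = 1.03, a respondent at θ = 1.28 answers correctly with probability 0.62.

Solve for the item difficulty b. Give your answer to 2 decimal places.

0.80

P(θ) = 1 / (1 + exp(−a(θ − b)))
logit(0.62) = ln(0.62/0.38) = 0.4895
b = θ − logit/(a) = 1.28 − 0.4895/1.0300 = 0.8047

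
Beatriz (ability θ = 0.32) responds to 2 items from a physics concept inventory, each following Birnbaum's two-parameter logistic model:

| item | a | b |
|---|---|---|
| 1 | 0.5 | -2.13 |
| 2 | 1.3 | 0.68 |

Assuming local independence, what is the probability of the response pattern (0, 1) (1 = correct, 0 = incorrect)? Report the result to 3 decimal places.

P(θ) = 1 / (1 + exp(−a(θ − b)))
P_1 = 1/(1+e^{-1.2250}) = 0.7729
P_2 = 1/(1+e^{0.4680}) = 0.3851
L = (1−P_1) × P_2 = 0.2271 × 0.3851 = 0.08744

0.087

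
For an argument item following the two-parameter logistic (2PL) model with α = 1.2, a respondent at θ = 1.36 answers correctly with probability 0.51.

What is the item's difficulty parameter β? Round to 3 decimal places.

P(θ) = 1 / (1 + exp(−α(θ − β)))
logit(0.51) = ln(0.51/0.49) = 0.0400
β = θ − logit/(α) = 1.36 − 0.0400/1.2000 = 1.3267

1.327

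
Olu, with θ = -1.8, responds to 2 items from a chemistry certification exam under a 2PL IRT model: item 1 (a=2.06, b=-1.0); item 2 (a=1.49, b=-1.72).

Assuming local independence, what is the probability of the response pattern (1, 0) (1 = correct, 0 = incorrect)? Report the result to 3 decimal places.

P(θ) = 1 / (1 + exp(−a(θ − b)))
P_1 = 1/(1+e^{1.6480}) = 0.1614
P_2 = 1/(1+e^{0.1192}) = 0.4702
L = P_1 × (1−P_2) = 0.1614 × 0.5298 = 0.08549

0.085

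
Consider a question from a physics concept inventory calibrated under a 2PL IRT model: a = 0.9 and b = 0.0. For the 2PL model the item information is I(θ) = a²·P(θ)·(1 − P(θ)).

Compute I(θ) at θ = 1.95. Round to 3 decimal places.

0.102

P = 1/(1+e^{-1.7550}) = 0.8526
P(1−P) = 0.8526 × 0.1474 = 0.1257
I = a² × P(1−P) = 0.9² × 0.1257 = 0.10181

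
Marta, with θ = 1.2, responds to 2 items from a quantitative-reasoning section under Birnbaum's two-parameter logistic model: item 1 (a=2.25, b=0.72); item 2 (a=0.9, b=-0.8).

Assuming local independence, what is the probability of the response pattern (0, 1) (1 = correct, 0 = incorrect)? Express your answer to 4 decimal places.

P(θ) = 1 / (1 + exp(−a(θ − b)))
P_1 = 1/(1+e^{-1.0800}) = 0.7465
P_2 = 1/(1+e^{-1.8000}) = 0.8581
L = (1−P_1) × P_2 = 0.2535 × 0.8581 = 0.21755

0.2175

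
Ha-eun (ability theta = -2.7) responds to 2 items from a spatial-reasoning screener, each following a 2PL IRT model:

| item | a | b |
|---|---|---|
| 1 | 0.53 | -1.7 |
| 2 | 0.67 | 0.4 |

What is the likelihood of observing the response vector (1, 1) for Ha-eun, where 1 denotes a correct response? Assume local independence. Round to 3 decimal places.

P(theta) = 1 / (1 + exp(−a(theta − b)))
P_1 = 1/(1+e^{0.5300}) = 0.3705
P_2 = 1/(1+e^{2.0770}) = 0.1114
L = P_1 × P_2 = 0.3705 × 0.1114 = 0.04126

0.041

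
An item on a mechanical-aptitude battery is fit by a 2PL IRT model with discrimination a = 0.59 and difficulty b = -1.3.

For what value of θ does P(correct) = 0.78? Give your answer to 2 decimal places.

0.85

P(θ) = 1 / (1 + exp(−a(θ − b)))
logit = ln(0.7800/0.2200) = 1.2657
θ = b + logit/(a) = -1.3 + 1.2657/0.5900 = 0.8452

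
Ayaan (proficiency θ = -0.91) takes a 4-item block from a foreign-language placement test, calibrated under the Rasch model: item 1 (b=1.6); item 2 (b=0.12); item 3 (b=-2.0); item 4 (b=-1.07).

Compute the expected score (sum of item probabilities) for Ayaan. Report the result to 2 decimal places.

1.63

P(θ) = 1 / (1 + exp(−(θ − b)))
P_1 = 1/(1+e^{2.5100}) = 0.0752
P_2 = 1/(1+e^{1.0300}) = 0.2631
P_3 = 1/(1+e^{-1.0900}) = 0.7484
P_4 = 1/(1+e^{-0.1600}) = 0.5399
E[score] = 0.0752 + 0.2631 + 0.7484 + 0.5399 = 1.6265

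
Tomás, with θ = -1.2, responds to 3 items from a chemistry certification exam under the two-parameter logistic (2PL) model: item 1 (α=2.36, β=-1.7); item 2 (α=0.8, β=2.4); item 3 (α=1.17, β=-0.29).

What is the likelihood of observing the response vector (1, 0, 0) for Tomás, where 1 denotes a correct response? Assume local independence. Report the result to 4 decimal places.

0.5386

P(θ) = 1 / (1 + exp(−α(θ − β)))
P_1 = 1/(1+e^{-1.1800}) = 0.7649
P_2 = 1/(1+e^{2.8800}) = 0.0532
P_3 = 1/(1+e^{1.0647}) = 0.2564
L = P_1 × (1−P_2) × (1−P_3) = 0.7649 × 0.9468 × 0.7436 = 0.53857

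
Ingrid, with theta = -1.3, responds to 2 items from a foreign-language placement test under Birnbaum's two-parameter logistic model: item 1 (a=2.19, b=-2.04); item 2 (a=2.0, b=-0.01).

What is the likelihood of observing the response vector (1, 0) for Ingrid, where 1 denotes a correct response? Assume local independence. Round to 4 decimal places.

P(theta) = 1 / (1 + exp(−a(theta − b)))
P_1 = 1/(1+e^{-1.6206}) = 0.8349
P_2 = 1/(1+e^{2.5800}) = 0.0704
L = P_1 × (1−P_2) = 0.8349 × 0.9296 = 0.77607

0.7761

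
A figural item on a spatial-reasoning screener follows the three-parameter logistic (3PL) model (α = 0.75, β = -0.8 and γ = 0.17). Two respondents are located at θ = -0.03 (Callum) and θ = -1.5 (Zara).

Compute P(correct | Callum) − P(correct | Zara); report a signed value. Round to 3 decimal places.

0.223

P(θ) = γ + (1 − γ) · 1 / (1 + exp(−α(θ − β)))
P(Callum) = 0.7016  [exponent 0.5775]
P(Zara) = 0.4785  [exponent -0.5250]
Difference = 0.7016 − 0.4785 = 0.2231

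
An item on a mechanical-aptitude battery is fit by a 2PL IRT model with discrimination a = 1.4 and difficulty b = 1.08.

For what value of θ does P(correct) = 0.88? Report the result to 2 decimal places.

2.50

P(θ) = 1 / (1 + exp(−a(θ − b)))
logit = ln(0.8800/0.1200) = 1.9924
θ = b + logit/(a) = 1.08 + 1.9924/1.4000 = 2.5032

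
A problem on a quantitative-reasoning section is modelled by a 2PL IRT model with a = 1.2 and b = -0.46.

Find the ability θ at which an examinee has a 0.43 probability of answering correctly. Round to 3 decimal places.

-0.695

P(θ) = 1 / (1 + exp(−a(θ − b)))
logit = ln(0.4300/0.5700) = -0.2819
θ = b + logit/(a) = -0.46 + (-0.2819)/1.2000 = -0.6949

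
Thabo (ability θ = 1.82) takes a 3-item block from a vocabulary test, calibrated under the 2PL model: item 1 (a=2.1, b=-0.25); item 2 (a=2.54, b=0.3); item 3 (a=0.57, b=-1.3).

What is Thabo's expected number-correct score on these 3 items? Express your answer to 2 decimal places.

P(θ) = 1 / (1 + exp(−a(θ − b)))
P_1 = 1/(1+e^{-4.3470}) = 0.9872
P_2 = 1/(1+e^{-3.8608}) = 0.9794
P_3 = 1/(1+e^{-1.7784}) = 0.8555
E[score] = 0.9872 + 0.9794 + 0.8555 = 2.8221

2.82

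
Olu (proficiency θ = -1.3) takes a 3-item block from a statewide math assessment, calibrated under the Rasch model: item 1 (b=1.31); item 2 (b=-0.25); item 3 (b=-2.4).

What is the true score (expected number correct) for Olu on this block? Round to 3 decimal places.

P(θ) = 1 / (1 + exp(−(θ − b)))
P_1 = 1/(1+e^{2.6100}) = 0.0685
P_2 = 1/(1+e^{1.0500}) = 0.2592
P_3 = 1/(1+e^{-1.1000}) = 0.7503
E[score] = 0.0685 + 0.2592 + 0.7503 = 1.0780

1.078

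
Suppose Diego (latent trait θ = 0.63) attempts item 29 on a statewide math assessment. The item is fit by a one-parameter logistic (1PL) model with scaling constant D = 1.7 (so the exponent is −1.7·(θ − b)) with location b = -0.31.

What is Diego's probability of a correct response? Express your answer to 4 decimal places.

P(θ) = 1 / (1 + exp(−D·(θ − b)))
Exponent: 1.7 × (0.63 − (-0.31)) = 1.5980
1/(1 + e^{-1.5980}) = 0.8317
P = 0.8317

0.8317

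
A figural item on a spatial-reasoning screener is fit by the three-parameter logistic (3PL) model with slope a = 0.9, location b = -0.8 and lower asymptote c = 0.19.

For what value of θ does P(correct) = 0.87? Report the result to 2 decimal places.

P(θ) = c + (1 − c) · 1 / (1 + exp(−a(θ − b)))
Remove guessing floor: (0.87 − 0.19)/(1 − 0.19) = 0.8395
logit = ln(0.8395/0.1605) = 1.6546
θ = b + logit/(a) = -0.8 + 1.6546/0.9000 = 1.0384

1.04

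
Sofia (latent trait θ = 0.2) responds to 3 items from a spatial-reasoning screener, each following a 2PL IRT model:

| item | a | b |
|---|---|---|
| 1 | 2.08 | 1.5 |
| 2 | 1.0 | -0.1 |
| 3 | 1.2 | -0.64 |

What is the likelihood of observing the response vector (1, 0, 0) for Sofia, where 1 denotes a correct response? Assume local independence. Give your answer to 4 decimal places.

P(θ) = 1 / (1 + exp(−a(θ − b)))
P_1 = 1/(1+e^{2.7040}) = 0.0627
P_2 = 1/(1+e^{-0.3000}) = 0.5744
P_3 = 1/(1+e^{-1.0080}) = 0.7326
L = P_1 × (1−P_2) × (1−P_3) = 0.0627 × 0.4256 × 0.2674 = 0.00714

0.0071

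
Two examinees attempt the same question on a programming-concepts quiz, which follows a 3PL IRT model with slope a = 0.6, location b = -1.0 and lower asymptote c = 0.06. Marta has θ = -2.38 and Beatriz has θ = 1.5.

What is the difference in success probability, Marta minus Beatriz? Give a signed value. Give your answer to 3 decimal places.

-0.483

P(θ) = c + (1 − c) · 1 / (1 + exp(−a(θ − b)))
P(Marta) = 0.3458  [exponent -0.8280]
P(Beatriz) = 0.8285  [exponent 1.5000]
Difference = 0.3458 − 0.8285 = -0.4827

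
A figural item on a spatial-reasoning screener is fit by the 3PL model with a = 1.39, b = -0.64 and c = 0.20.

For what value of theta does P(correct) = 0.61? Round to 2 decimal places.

-0.60

P(theta) = c + (1 − c) · 1 / (1 + exp(−a(theta − b)))
Remove guessing floor: (0.61 − 0.20)/(1 − 0.20) = 0.5125
logit = ln(0.5125/0.4875) = 0.0500
theta = b + logit/(a) = -0.64 + 0.0500/1.3900 = -0.6040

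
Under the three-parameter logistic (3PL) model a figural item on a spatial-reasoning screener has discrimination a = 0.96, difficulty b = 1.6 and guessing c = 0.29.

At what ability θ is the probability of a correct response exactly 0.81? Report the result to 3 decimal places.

P(θ) = c + (1 − c) · 1 / (1 + exp(−a(θ − b)))
Remove guessing floor: (0.81 − 0.29)/(1 − 0.29) = 0.7324
logit = ln(0.7324/0.2676) = 1.0068
θ = b + logit/(a) = 1.6 + 1.0068/0.9600 = 2.6488

2.649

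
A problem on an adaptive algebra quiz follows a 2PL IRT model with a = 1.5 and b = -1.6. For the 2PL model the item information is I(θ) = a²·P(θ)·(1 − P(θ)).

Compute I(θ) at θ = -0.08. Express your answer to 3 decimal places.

0.189

P = 1/(1+e^{-2.2800}) = 0.9072
P(1−P) = 0.9072 × 0.0928 = 0.0842
I = a² × P(1−P) = 1.5² × 0.0842 = 0.18941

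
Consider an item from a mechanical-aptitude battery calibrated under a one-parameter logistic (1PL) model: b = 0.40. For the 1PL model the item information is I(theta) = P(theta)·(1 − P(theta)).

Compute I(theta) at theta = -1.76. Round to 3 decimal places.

0.093

P = 1/(1+e^{2.1600}) = 0.1034
P(1−P) = 0.1034 × 0.8966 = 0.0927
I = P(1−P) = 0.09271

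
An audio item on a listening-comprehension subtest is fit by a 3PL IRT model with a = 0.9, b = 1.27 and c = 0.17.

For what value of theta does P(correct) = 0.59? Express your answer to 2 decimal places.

P(theta) = c + (1 − c) · 1 / (1 + exp(−a(theta − b)))
Remove guessing floor: (0.59 − 0.17)/(1 − 0.17) = 0.5060
logit = ln(0.5060/0.4940) = 0.0241
theta = b + logit/(a) = 1.27 + 0.0241/0.9000 = 1.2968

1.30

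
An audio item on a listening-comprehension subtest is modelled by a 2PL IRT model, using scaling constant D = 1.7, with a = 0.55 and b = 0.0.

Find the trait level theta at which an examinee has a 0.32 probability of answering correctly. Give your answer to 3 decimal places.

P(theta) = 1 / (1 + exp(−D·a(theta − b)))
logit = ln(0.3200/0.6800) = -0.7538
theta = b + logit/(1.7·a) = 0.0 + (-0.7538)/0.9350 = -0.8062

-0.806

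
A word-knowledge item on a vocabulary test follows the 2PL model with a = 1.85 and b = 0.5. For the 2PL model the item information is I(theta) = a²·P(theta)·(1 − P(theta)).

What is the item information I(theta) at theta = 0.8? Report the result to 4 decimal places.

0.7930

P = 1/(1+e^{-0.5550}) = 0.6353
P(1−P) = 0.6353 × 0.3647 = 0.2317
I = a² × P(1−P) = 1.85² × 0.2317 = 0.79298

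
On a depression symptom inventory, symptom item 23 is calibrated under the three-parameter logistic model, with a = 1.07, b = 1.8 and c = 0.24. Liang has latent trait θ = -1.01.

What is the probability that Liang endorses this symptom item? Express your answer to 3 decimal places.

0.276

P(θ) = c + (1 − c) · 1 / (1 + exp(−a(θ − b)))
Exponent: 1.07 × (-1.01 − 1.8) = -3.0067
1/(1 + e^{3.0067}) = 0.0471
P = 0.24 + 0.76 × 0.0471 = 0.2758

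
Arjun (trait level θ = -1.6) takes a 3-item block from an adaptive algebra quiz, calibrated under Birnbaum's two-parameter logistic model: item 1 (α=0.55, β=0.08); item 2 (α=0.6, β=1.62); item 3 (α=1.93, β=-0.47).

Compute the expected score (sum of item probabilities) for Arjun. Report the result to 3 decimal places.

P(θ) = 1 / (1 + exp(−α(θ − β)))
P_1 = 1/(1+e^{0.9240}) = 0.2841
P_2 = 1/(1+e^{1.9320}) = 0.1265
P_3 = 1/(1+e^{2.1809}) = 0.1015
E[score] = 0.2841 + 0.1265 + 0.1015 = 0.5122

0.512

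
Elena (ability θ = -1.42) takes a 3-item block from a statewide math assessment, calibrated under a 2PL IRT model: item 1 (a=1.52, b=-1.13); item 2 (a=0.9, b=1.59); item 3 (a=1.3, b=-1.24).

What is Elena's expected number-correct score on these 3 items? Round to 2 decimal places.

P(θ) = 1 / (1 + exp(−a(θ − b)))
P_1 = 1/(1+e^{0.4408}) = 0.3916
P_2 = 1/(1+e^{2.7090}) = 0.0624
P_3 = 1/(1+e^{0.2340}) = 0.4418
E[score] = 0.3916 + 0.0624 + 0.4418 = 0.8958

0.90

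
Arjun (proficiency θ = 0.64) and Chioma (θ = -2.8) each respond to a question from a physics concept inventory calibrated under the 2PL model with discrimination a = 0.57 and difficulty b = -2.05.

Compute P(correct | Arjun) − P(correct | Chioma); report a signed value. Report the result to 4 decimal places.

P(θ) = 1 / (1 + exp(−a(θ − b)))
P(Arjun) = 0.8225  [exponent 1.5333]
P(Chioma) = 0.3947  [exponent -0.4275]
Difference = 0.8225 − 0.3947 = 0.4278

0.4278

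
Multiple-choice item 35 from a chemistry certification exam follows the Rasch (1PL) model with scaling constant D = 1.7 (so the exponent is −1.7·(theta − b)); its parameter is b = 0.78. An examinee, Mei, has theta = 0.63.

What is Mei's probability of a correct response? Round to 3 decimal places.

P(theta) = 1 / (1 + exp(−D·(theta − b)))
Exponent: 1.7 × (0.63 − 0.78) = -0.2550
1/(1 + e^{0.2550}) = 0.4366
P = 0.4366

0.437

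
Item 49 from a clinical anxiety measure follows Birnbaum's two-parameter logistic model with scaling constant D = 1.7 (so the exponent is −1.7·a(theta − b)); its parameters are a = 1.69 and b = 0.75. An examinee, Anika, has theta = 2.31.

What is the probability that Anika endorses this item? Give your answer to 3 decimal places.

P(theta) = 1 / (1 + exp(−D·a(theta − b)))
Exponent: 1.7 × 1.69 × (2.31 − 0.75) = 4.4819
1/(1 + e^{-4.4819}) = 0.9888
P = 0.9888

0.989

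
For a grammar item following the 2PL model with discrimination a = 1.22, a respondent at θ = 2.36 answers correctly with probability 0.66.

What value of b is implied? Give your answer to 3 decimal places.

P(θ) = 1 / (1 + exp(−a(θ − b)))
logit(0.66) = ln(0.66/0.34) = 0.6633
b = θ − logit/(a) = 2.36 − 0.6633/1.2200 = 1.8163

1.816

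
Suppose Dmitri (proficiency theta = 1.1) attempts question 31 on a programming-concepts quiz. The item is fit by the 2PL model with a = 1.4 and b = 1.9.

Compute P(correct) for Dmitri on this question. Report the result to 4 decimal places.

0.2460

P(theta) = 1 / (1 + exp(−a(theta − b)))
Exponent: 1.4 × (1.1 − 1.9) = -1.1200
1/(1 + e^{1.1200}) = 0.2460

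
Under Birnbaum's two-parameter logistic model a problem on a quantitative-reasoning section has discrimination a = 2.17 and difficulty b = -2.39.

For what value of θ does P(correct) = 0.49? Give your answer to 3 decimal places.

P(θ) = 1 / (1 + exp(−a(θ − b)))
logit = ln(0.4900/0.5100) = -0.0400
θ = b + logit/(a) = -2.39 + (-0.0400)/2.1700 = -2.4084

-2.408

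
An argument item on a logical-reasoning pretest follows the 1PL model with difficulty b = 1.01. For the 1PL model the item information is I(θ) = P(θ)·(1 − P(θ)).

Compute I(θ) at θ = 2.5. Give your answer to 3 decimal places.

P = 1/(1+e^{-1.4900}) = 0.8161
P(1−P) = 0.8161 × 0.1839 = 0.1501
I = P(1−P) = 0.15009

0.150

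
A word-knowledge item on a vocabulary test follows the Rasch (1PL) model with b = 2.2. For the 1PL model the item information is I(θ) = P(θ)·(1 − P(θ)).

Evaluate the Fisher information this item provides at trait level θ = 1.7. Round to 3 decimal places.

0.235

P = 1/(1+e^{0.5000}) = 0.3775
P(1−P) = 0.3775 × 0.6225 = 0.2350
I = P(1−P) = 0.23500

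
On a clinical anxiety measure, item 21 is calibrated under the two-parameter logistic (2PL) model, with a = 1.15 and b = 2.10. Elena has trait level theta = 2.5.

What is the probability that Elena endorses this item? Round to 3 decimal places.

0.613

P(theta) = 1 / (1 + exp(−a(theta − b)))
Exponent: 1.15 × (2.5 − 2.10) = 0.4600
1/(1 + e^{-0.4600}) = 0.6130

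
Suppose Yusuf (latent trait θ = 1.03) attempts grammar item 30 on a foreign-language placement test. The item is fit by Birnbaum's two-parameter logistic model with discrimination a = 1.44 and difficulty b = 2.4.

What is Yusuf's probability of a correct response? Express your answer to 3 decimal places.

0.122

P(θ) = 1 / (1 + exp(−a(θ − b)))
Exponent: 1.44 × (1.03 − 2.4) = -1.9728
1/(1 + e^{1.9728}) = 0.1221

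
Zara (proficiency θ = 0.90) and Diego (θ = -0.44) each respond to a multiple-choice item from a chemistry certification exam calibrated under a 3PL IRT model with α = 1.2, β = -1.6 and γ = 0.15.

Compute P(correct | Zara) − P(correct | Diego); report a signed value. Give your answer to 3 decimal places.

P(θ) = γ + (1 − γ) · 1 / (1 + exp(−α(θ − β)))
P(Zara) = 0.9597  [exponent 3.0000]
P(Diego) = 0.8308  [exponent 1.3920]
Difference = 0.9597 − 0.8308 = 0.1289

0.129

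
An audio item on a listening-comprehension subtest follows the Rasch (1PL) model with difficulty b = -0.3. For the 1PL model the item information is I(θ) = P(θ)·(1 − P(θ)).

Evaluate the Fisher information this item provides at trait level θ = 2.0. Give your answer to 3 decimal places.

P = 1/(1+e^{-2.3000}) = 0.9089
P(1−P) = 0.9089 × 0.0911 = 0.0828
I = P(1−P) = 0.08282

0.083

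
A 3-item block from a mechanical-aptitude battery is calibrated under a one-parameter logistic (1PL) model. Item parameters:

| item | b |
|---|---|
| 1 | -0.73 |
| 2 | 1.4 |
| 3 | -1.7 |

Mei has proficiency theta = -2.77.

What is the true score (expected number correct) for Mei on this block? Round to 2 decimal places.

0.39

P(theta) = 1 / (1 + exp(−(theta − b)))
P_1 = 1/(1+e^{2.0400}) = 0.1151
P_2 = 1/(1+e^{4.1700}) = 0.0152
P_3 = 1/(1+e^{1.0700}) = 0.2554
E[score] = 0.1151 + 0.0152 + 0.2554 = 0.3857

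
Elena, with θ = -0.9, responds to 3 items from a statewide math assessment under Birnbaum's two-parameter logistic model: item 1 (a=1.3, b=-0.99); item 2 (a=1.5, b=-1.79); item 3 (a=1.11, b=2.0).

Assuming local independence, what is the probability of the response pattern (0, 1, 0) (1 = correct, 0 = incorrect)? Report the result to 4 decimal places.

P(θ) = 1 / (1 + exp(−a(θ − b)))
P_1 = 1/(1+e^{-0.1170}) = 0.5292
P_2 = 1/(1+e^{-1.3350}) = 0.7917
P_3 = 1/(1+e^{3.2190}) = 0.0385
L = (1−P_1) × P_2 × (1−P_3) = 0.4708 × 0.7917 × 0.9615 = 0.35837

0.3584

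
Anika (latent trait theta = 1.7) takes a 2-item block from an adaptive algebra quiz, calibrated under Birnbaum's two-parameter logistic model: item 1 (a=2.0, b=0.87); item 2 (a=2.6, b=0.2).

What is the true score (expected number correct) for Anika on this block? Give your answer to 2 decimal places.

1.82

P(theta) = 1 / (1 + exp(−a(theta − b)))
P_1 = 1/(1+e^{-1.6600}) = 0.8402
P_2 = 1/(1+e^{-3.9000}) = 0.9802
E[score] = 0.8402 + 0.9802 = 1.8204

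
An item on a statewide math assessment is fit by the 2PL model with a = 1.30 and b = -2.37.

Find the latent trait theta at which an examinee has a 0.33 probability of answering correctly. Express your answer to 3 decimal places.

-2.915

P(theta) = 1 / (1 + exp(−a(theta − b)))
logit = ln(0.3300/0.6700) = -0.7082
theta = b + logit/(a) = -2.37 + (-0.7082)/1.3000 = -2.9148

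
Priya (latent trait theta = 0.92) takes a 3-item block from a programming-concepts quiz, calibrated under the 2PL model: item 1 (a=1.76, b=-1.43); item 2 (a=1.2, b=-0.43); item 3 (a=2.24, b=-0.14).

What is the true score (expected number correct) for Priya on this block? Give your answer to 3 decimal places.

P(theta) = 1 / (1 + exp(−a(theta − b)))
P_1 = 1/(1+e^{-4.1360}) = 0.9843
P_2 = 1/(1+e^{-1.6200}) = 0.8348
P_3 = 1/(1+e^{-2.3744}) = 0.9149
E[score] = 0.9843 + 0.8348 + 0.9149 = 2.7339

2.734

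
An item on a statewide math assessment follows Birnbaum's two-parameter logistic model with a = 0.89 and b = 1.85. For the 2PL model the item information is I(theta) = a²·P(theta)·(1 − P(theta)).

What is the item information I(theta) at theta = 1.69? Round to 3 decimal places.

0.197

P = 1/(1+e^{0.1424}) = 0.4645
P(1−P) = 0.4645 × 0.5355 = 0.2487
I = a² × P(1−P) = 0.89² × 0.2487 = 0.19702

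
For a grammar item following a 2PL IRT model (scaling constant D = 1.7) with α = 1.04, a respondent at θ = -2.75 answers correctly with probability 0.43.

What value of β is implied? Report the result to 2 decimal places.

P(θ) = 1 / (1 + exp(−D·α(θ − β)))
logit(0.43) = ln(0.43/0.57) = -0.2819
β = θ − logit/(1.7·α) = -2.75 − (-0.2819)/1.7680 = -2.5906

-2.59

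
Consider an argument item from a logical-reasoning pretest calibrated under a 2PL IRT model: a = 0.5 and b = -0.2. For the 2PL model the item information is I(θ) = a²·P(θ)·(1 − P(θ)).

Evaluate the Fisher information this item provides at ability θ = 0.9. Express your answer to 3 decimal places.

0.058

P = 1/(1+e^{-0.5500}) = 0.6341
P(1−P) = 0.6341 × 0.3659 = 0.2320
I = a² × P(1−P) = 0.5² × 0.2320 = 0.05800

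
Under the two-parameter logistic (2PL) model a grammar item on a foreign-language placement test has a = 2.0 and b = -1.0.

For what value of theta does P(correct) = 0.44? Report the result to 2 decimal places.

P(theta) = 1 / (1 + exp(−a(theta − b)))
logit = ln(0.4400/0.5600) = -0.2412
theta = b + logit/(a) = -1.0 + (-0.2412)/2.0000 = -1.1206

-1.12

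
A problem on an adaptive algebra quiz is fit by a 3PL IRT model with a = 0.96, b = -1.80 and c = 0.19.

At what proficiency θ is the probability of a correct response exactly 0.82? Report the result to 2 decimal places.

-0.50

P(θ) = c + (1 − c) · 1 / (1 + exp(−a(θ − b)))
Remove guessing floor: (0.82 − 0.19)/(1 − 0.19) = 0.7778
logit = ln(0.7778/0.2222) = 1.2528
θ = b + logit/(a) = -1.80 + 1.2528/0.9600 = -0.4950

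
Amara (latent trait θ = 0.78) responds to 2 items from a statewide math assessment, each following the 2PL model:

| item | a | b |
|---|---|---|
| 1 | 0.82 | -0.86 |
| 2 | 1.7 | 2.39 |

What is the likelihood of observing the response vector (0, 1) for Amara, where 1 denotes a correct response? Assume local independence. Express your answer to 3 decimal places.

0.013

P(θ) = 1 / (1 + exp(−a(θ − b)))
P_1 = 1/(1+e^{-1.3448}) = 0.7933
P_2 = 1/(1+e^{2.7370}) = 0.0608
L = (1−P_1) × P_2 = 0.2067 × 0.0608 = 0.01257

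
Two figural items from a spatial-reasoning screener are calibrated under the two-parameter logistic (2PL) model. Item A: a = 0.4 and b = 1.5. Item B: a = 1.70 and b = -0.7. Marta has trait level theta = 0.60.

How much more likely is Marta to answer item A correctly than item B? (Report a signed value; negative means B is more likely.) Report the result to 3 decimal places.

P(theta) = 1 / (1 + exp(−a(theta − b)))
P_A = 0.4110
P_B = 0.9011
P_A − P_B = -0.4902

-0.490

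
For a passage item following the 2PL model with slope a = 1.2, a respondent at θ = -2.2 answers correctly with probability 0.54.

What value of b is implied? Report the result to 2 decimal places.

P(θ) = 1 / (1 + exp(−a(θ − b)))
logit(0.54) = ln(0.54/0.46) = 0.1603
b = θ − logit/(a) = -2.2 − 0.1603/1.2000 = -2.3336

-2.33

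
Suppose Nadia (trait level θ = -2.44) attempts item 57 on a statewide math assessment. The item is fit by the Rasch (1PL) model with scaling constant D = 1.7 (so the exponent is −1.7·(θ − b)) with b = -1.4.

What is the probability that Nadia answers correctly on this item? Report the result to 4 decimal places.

0.1458

P(θ) = 1 / (1 + exp(−D·(θ − b)))
Exponent: 1.7 × (-2.44 − (-1.4)) = -1.7680
1/(1 + e^{1.7680}) = 0.1458
P = 0.1458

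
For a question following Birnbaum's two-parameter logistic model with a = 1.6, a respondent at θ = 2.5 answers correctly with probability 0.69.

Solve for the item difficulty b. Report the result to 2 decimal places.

P(θ) = 1 / (1 + exp(−a(θ − b)))
logit(0.69) = ln(0.69/0.31) = 0.8001
b = θ − logit/(a) = 2.5 − 0.8001/1.6000 = 1.9999

2.00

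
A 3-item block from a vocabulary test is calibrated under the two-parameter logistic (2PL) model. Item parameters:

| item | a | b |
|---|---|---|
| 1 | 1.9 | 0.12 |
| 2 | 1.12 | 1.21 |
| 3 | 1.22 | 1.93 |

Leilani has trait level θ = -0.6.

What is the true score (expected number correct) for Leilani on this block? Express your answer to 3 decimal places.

0.363

P(θ) = 1 / (1 + exp(−a(θ − b)))
P_1 = 1/(1+e^{1.3680}) = 0.2029
P_2 = 1/(1+e^{2.0272}) = 0.1164
P_3 = 1/(1+e^{3.0866}) = 0.0437
E[score] = 0.2029 + 0.1164 + 0.0437 = 0.3630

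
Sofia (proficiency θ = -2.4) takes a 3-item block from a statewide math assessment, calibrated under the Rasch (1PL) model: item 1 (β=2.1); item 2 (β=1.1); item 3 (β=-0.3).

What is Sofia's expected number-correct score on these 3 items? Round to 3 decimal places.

P(θ) = 1 / (1 + exp(−(θ − β)))
P_1 = 1/(1+e^{4.5000}) = 0.0110
P_2 = 1/(1+e^{3.5000}) = 0.0293
P_3 = 1/(1+e^{2.1000}) = 0.1091
E[score] = 0.0110 + 0.0293 + 0.1091 = 0.1494

0.149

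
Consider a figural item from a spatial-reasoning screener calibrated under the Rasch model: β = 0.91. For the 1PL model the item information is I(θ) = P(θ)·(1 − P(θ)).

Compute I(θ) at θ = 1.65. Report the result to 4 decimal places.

P = 1/(1+e^{-0.7400}) = 0.6770
P(1−P) = 0.6770 × 0.3230 = 0.2187
I = P(1−P) = 0.21867

0.2187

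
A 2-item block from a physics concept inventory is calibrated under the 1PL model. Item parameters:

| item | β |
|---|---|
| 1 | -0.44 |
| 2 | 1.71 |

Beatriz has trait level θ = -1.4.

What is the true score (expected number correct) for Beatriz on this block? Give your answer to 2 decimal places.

0.32

P(θ) = 1 / (1 + exp(−(θ − β)))
P_1 = 1/(1+e^{0.9600}) = 0.2769
P_2 = 1/(1+e^{3.1100}) = 0.0427
E[score] = 0.2769 + 0.0427 = 0.3196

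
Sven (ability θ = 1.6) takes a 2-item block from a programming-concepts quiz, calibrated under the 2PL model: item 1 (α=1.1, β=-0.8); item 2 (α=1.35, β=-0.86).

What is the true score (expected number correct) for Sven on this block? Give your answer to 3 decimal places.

1.899

P(θ) = 1 / (1 + exp(−α(θ − β)))
P_1 = 1/(1+e^{-2.6400}) = 0.9334
P_2 = 1/(1+e^{-3.3210}) = 0.9651
E[score] = 0.9334 + 0.9651 = 1.8985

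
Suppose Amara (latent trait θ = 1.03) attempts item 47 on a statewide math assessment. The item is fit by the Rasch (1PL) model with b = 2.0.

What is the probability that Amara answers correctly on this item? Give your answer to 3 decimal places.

P(θ) = 1 / (1 + exp(−(θ − b)))
Exponent: (1.03 − 2.0) = -0.9700
1/(1 + e^{0.9700}) = 0.2749
P = 0.2749

0.275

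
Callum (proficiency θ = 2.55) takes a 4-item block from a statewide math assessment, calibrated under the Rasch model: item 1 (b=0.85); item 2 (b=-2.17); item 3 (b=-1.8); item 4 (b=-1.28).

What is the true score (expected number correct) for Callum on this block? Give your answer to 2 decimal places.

P(θ) = 1 / (1 + exp(−(θ − b)))
P_1 = 1/(1+e^{-1.7000}) = 0.8455
P_2 = 1/(1+e^{-4.7200}) = 0.9912
P_3 = 1/(1+e^{-4.3500}) = 0.9873
P_4 = 1/(1+e^{-3.8300}) = 0.9788
E[score] = 0.8455 + 0.9912 + 0.9873 + 0.9788 = 3.8027

3.80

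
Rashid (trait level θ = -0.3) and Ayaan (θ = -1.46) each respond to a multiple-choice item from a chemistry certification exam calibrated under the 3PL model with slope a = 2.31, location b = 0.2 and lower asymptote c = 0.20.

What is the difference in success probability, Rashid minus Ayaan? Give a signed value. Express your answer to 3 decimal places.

0.175

P(θ) = c + (1 − c) · 1 / (1 + exp(−a(θ − b)))
P(Rashid) = 0.3917  [exponent -1.1550]
P(Ayaan) = 0.2169  [exponent -3.8346]
Difference = 0.3917 − 0.2169 = 0.1747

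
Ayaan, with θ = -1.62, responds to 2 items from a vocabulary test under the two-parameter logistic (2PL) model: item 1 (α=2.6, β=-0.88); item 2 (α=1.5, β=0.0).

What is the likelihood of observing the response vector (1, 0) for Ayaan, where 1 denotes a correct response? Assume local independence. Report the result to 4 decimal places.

P(θ) = 1 / (1 + exp(−α(θ − β)))
P_1 = 1/(1+e^{1.9240}) = 0.1274
P_2 = 1/(1+e^{2.4300}) = 0.0809
L = P_1 × (1−P_2) = 0.1274 × 0.9191 = 0.11711

0.1171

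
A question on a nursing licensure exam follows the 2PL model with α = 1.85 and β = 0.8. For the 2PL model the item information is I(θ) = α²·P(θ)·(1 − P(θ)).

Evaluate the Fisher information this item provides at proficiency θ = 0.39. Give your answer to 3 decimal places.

P = 1/(1+e^{0.7585}) = 0.3190
P(1−P) = 0.3190 × 0.6810 = 0.2172
I = α² × P(1−P) = 1.85² × 0.2172 = 0.74347

0.743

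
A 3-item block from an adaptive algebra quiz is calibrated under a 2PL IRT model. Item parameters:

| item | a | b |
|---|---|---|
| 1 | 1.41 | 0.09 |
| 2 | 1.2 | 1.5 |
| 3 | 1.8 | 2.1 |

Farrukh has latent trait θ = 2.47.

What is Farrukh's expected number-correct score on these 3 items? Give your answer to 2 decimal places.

P(θ) = 1 / (1 + exp(−a(θ − b)))
P_1 = 1/(1+e^{-3.3558}) = 0.9663
P_2 = 1/(1+e^{-1.1640}) = 0.7621
P_3 = 1/(1+e^{-0.6660}) = 0.6606
E[score] = 0.9663 + 0.7621 + 0.6606 = 2.3890

2.39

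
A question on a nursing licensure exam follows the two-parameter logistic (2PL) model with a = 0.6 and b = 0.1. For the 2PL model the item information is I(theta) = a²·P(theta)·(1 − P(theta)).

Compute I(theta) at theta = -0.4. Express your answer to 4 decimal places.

0.0880

P = 1/(1+e^{0.3000}) = 0.4256
P(1−P) = 0.4256 × 0.5744 = 0.2445
I = a² × P(1−P) = 0.6² × 0.2445 = 0.08800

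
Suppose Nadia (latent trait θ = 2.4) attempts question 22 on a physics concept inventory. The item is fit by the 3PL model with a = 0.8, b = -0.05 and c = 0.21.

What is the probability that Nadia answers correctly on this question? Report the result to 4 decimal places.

P(θ) = c + (1 − c) · 1 / (1 + exp(−a(θ − b)))
Exponent: 0.8 × (2.4 − (-0.05)) = 1.9600
1/(1 + e^{-1.9600}) = 0.8765
P = 0.21 + 0.79 × 0.8765 = 0.9025

0.9025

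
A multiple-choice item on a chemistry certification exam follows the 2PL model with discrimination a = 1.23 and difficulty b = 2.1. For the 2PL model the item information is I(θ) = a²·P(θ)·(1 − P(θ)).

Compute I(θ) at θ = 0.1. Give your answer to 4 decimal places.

0.1097

P = 1/(1+e^{2.4600}) = 0.0787
P(1−P) = 0.0787 × 0.9213 = 0.0725
I = a² × P(1−P) = 1.23² × 0.0725 = 0.10971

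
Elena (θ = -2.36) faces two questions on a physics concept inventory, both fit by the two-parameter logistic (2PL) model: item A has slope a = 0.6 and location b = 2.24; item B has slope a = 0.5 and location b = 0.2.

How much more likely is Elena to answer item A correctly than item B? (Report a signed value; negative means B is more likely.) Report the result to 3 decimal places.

-0.158

P(θ) = 1 / (1 + exp(−a(θ − b)))
P_A = 0.0595
P_B = 0.2176
P_A − P_B = -0.1580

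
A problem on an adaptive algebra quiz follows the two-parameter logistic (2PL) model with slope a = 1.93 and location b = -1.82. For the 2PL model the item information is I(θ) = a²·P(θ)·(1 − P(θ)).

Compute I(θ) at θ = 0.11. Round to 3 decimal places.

0.086

P = 1/(1+e^{-3.7249}) = 0.9765
P(1−P) = 0.9765 × 0.0235 = 0.0230
I = a² × P(1−P) = 1.93² × 0.0230 = 0.08565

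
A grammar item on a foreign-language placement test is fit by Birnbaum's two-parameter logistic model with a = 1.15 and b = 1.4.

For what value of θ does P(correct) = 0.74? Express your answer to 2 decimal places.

2.31

P(θ) = 1 / (1 + exp(−a(θ − b)))
logit = ln(0.7400/0.2600) = 1.0460
θ = b + logit/(a) = 1.4 + 1.0460/1.1500 = 2.3095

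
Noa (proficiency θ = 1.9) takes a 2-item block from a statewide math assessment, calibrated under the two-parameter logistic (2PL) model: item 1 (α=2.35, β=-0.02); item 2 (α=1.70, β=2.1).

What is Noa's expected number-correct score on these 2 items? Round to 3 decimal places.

P(θ) = 1 / (1 + exp(−α(θ − β)))
P_1 = 1/(1+e^{-4.5120}) = 0.9891
P_2 = 1/(1+e^{0.3400}) = 0.4158
E[score] = 0.9891 + 0.4158 = 1.4050

1.405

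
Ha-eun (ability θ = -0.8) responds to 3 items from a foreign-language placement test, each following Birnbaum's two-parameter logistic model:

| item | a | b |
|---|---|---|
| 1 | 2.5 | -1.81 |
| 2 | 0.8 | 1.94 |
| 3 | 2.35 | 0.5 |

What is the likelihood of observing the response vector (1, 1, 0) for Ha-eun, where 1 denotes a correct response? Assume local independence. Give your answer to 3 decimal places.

0.089

P(θ) = 1 / (1 + exp(−a(θ − b)))
P_1 = 1/(1+e^{-2.5250}) = 0.9259
P_2 = 1/(1+e^{2.1920}) = 0.1005
P_3 = 1/(1+e^{3.0550}) = 0.0450
L = P_1 × P_2 × (1−P_3) = 0.9259 × 0.1005 × 0.9550 = 0.08884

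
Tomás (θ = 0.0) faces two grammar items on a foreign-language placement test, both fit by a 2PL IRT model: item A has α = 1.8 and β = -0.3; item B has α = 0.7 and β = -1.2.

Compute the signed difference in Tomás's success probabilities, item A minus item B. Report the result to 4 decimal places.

P(θ) = 1 / (1 + exp(−α(θ − β)))
P_A = 0.6318
P_B = 0.6985
P_A − P_B = -0.0667

-0.0667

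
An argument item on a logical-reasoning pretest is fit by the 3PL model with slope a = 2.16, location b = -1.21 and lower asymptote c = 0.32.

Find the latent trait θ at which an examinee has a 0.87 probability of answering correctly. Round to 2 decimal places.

-0.54

P(θ) = c + (1 − c) · 1 / (1 + exp(−a(θ − b)))
Remove guessing floor: (0.87 − 0.32)/(1 − 0.32) = 0.8088
logit = ln(0.8088/0.1912) = 1.4424
θ = b + logit/(a) = -1.21 + 1.4424/2.1600 = -0.5422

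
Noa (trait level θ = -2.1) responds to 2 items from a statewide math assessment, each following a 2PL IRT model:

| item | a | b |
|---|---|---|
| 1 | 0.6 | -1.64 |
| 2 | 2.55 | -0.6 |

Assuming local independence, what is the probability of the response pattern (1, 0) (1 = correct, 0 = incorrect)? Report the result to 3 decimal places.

P(θ) = 1 / (1 + exp(−a(θ − b)))
P_1 = 1/(1+e^{0.2760}) = 0.4314
P_2 = 1/(1+e^{3.8250}) = 0.0214
L = P_1 × (1−P_2) = 0.4314 × 0.9786 = 0.42222

0.422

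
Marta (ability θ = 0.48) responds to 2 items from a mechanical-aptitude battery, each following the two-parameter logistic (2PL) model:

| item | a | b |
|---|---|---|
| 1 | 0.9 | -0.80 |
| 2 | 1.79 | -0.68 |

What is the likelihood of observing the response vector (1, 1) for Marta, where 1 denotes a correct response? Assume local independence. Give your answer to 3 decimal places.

P(θ) = 1 / (1 + exp(−a(θ − b)))
P_1 = 1/(1+e^{-1.1520}) = 0.7599
P_2 = 1/(1+e^{-2.0764}) = 0.8886
L = P_1 × P_2 = 0.7599 × 0.8886 = 0.67522

0.675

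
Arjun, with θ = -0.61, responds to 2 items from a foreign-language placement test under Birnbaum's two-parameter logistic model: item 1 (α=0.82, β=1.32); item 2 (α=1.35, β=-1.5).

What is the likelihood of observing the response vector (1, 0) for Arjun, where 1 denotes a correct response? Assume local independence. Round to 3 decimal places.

0.039

P(θ) = 1 / (1 + exp(−α(θ − β)))
P_1 = 1/(1+e^{1.5826}) = 0.1704
P_2 = 1/(1+e^{-1.2015}) = 0.7688
L = P_1 × (1−P_2) = 0.1704 × 0.2312 = 0.03940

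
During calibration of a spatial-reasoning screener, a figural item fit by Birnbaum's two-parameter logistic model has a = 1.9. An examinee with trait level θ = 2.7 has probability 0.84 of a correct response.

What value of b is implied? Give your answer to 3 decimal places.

1.827

P(θ) = 1 / (1 + exp(−a(θ − b)))
logit(0.84) = ln(0.84/0.16) = 1.6582
b = θ − logit/(a) = 2.7 − 1.6582/1.9000 = 1.8272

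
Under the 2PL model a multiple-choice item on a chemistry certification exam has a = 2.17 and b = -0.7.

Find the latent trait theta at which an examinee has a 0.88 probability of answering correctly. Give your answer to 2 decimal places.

P(theta) = 1 / (1 + exp(−a(theta − b)))
logit = ln(0.8800/0.1200) = 1.9924
theta = b + logit/(a) = -0.7 + 1.9924/2.1700 = 0.2182

0.22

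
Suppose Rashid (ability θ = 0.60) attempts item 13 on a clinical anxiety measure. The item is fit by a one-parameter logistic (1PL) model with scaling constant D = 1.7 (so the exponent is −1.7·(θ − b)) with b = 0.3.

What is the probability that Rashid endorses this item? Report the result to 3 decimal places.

0.625

P(θ) = 1 / (1 + exp(−D·(θ − b)))
Exponent: 1.7 × (0.60 − 0.3) = 0.5100
1/(1 + e^{-0.5100}) = 0.6248
P = 0.6248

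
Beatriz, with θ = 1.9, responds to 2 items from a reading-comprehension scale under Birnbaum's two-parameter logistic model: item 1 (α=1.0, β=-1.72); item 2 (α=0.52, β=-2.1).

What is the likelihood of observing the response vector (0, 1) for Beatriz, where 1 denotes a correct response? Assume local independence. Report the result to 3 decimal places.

P(θ) = 1 / (1 + exp(−α(θ − β)))
P_1 = 1/(1+e^{-3.6200}) = 0.9739
P_2 = 1/(1+e^{-2.0800}) = 0.8889
L = (1−P_1) × P_2 = 0.0261 × 0.8889 = 0.02319

0.023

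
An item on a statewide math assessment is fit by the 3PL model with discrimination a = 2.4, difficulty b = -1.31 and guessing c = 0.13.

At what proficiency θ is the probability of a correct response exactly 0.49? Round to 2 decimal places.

P(θ) = c + (1 − c) · 1 / (1 + exp(−a(θ − b)))
Remove guessing floor: (0.49 − 0.13)/(1 − 0.13) = 0.4138
logit = ln(0.4138/0.5862) = -0.3483
θ = b + logit/(a) = -1.31 + (-0.3483)/2.4000 = -1.4551

-1.46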